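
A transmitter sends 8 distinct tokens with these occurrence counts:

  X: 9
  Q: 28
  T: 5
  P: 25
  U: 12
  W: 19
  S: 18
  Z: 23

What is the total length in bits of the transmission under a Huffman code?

403

Build the Huffman tree bottom-up:
combine T(5), X(9) → 14
combine U(12), 14 → 26
combine S(18), W(19) → 37
combine Z(23), P(25) → 48
combine 26, Q(28) → 54
combine 37, 48 → 85
combine 54, 85 → 139
The encoded length is the sum of every internal node's weight: 14 + 26 + 37 + 48 + 54 + 85 + 139 = 403 bits.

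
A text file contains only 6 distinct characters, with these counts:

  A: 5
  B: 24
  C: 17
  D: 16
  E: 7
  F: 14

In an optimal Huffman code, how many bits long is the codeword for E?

Build the tree from the bottom:
merge A(5) and E(7): 12
merge 12 and F(14): 26
merge D(16) and C(17): 33
merge B(24) and 26: 50
merge 33 and 50: 83
E's leaf is at depth 4, giving a 4-bit codeword.

4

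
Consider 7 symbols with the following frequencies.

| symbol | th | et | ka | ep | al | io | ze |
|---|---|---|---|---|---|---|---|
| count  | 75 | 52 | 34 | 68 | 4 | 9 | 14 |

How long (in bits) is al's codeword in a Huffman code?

5

Build the tree from the bottom:
merge al(4) and io(9): 13
merge 13 and ze(14): 27
merge 27 and ka(34): 61
merge et(52) and 61: 113
merge ep(68) and th(75): 143
merge 113 and 143: 256
al sits 5 levels below the root, so its codeword is 5 bits.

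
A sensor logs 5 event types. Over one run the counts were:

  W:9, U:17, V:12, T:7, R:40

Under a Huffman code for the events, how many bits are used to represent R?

1

Huffman merges, smallest pair first:
T(7) + W(9) → 16
V(12) + 16 → 28
U(17) + 28 → 45
R(40) + 45 → 85
R sits one level below the root: a 1-bit codeword.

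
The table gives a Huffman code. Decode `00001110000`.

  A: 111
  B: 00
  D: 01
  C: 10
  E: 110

Read left to right; each codeword is recognised as soon as it completes (prefix code):
  00→B | 00→B | 111→A | 00→B | 00→B
Decoded message: BBABB

BBABB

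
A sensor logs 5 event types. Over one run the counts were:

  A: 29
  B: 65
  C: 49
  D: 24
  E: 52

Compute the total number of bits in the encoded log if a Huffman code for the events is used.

Greedily combine the two least-frequent nodes:
D(24) + A(29) → 53
C(49) + E(52) → 101
53 + B(65) → 118
101 + 118 → 219
Each symbol's bit-cost is frequency × depth; summing gives 491 bits (equivalently 53 + 101 + 118 + 219).

491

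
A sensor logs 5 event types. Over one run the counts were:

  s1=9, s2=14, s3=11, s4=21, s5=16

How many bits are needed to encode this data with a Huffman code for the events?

Build the Huffman tree bottom-up:
s1(9) + s3(11) → 20
s2(14) + s5(16) → 30
20 + s4(21) → 41
30 + 41 → 71
The encoded length is the sum of every internal node's weight: 20 + 30 + 41 + 71 = 162 bits.

162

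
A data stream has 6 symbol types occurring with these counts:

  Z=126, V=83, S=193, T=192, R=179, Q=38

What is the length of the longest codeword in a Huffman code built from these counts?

Merge the two lowest-weight nodes at each step:
merge Q(38) and V(83): 121
merge 121 and Z(126): 247
merge R(179) and T(192): 371
merge S(193) and 247: 440
merge 371 and 440: 811
The rarest symbols sit at the bottom; the longest codeword is 4 bits.

4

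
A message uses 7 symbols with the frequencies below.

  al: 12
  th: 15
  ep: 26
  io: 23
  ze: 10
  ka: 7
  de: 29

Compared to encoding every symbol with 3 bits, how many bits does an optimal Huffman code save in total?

38

Fixed-length: 3 bits × 122 symbols = 366 bits.
Huffman merges:
merge ka(7) and ze(10): 17
merge al(12) and th(15): 27
merge 17 and io(23): 40
merge ep(26) and 27: 53
merge de(29) and 40: 69
merge 53 and 69: 122
Huffman total = 17 + 27 + 40 + 53 + 69 + 122 = 328 bits.
Saving = 366 − 328 = 38 bits.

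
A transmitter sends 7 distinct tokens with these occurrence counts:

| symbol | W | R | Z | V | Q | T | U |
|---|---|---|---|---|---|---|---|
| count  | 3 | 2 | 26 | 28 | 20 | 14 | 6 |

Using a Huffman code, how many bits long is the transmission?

Greedily combine the two least-frequent nodes:
R(2) + W(3) → 5
5 + U(6) → 11
11 + T(14) → 25
Q(20) + 25 → 45
Z(26) + V(28) → 54
45 + 54 → 99
Each symbol's bit-cost is frequency × depth; summing gives 239 bits (equivalently 5 + 11 + 25 + 45 + 54 + 99).

239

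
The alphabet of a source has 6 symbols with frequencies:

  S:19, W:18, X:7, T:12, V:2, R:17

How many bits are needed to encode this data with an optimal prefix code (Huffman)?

Merge the two smallest weights repeatedly:
merge V(2) and X(7): 9
merge 9 and T(12): 21
merge R(17) and W(18): 35
merge S(19) and 21: 40
merge 35 and 40: 75
The encoded length is the sum of every internal node's weight: 9 + 21 + 35 + 40 + 75 = 180 bits.

180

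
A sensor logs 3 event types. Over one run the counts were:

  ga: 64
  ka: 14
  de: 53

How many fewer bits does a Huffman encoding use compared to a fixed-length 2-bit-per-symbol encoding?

Fixed-length: 2 bits × 131 symbols = 262 bits.
Huffman merges:
ka(14) + de(53) → 67
ga(64) + 67 → 131
Huffman total = 67 + 131 = 198 bits.
Saving = 262 − 198 = 64 bits.

64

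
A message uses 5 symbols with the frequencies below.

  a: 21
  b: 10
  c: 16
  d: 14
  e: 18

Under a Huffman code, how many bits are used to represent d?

Huffman merges, smallest pair first:
combine b(10), d(14) → 24
combine c(16), e(18) → 34
combine a(21), 24 → 45
combine 34, 45 → 79
d sits 3 levels below the root, so its codeword is 3 bits.

3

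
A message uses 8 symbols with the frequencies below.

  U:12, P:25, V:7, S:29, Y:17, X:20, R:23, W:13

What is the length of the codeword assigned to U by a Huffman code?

Huffman merges, smallest pair first:
combine V(7), U(12) → 19
combine W(13), Y(17) → 30
combine 19, X(20) → 39
combine R(23), P(25) → 48
combine S(29), 30 → 59
combine 39, 48 → 87
combine 59, 87 → 146
U's leaf is at depth 4, giving a 4-bit codeword.

4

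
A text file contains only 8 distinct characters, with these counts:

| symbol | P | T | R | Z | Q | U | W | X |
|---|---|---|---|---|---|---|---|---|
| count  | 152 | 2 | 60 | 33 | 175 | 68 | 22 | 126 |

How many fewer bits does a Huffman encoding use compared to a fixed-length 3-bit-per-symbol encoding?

255

Fixed-length: 3 bits × 638 symbols = 1914 bits.
Huffman merges:
merge T(2) and W(22): 24
merge 24 and Z(33): 57
merge 57 and R(60): 117
merge U(68) and 117: 185
merge X(126) and P(152): 278
merge Q(175) and 185: 360
merge 278 and 360: 638
Huffman total = 24 + 57 + 117 + 185 + 278 + 360 + 638 = 1659 bits.
Saving = 1914 − 1659 = 255 bits.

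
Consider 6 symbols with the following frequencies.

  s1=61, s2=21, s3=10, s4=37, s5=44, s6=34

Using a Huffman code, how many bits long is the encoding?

510

Build the Huffman tree bottom-up:
combine s3(10), s2(21) → 31
combine 31, s6(34) → 65
combine s4(37), s5(44) → 81
combine s1(61), 65 → 126
combine 81, 126 → 207
Total encoded bits = sum of merged weights = 31 + 65 + 81 + 126 + 207 = 510.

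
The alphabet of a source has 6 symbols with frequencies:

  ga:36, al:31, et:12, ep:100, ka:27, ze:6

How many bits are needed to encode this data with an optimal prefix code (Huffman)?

454

Greedily combine the two least-frequent nodes:
combine ze(6), et(12) → 18
combine 18, ka(27) → 45
combine al(31), ga(36) → 67
combine 45, 67 → 112
combine ep(100), 112 → 212
The encoded length is the sum of every internal node's weight: 18 + 45 + 67 + 112 + 212 = 454 bits.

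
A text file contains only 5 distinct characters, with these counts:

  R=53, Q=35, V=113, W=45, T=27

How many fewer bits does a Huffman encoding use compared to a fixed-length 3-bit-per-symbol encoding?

Fixed-length: 3 bits × 273 symbols = 819 bits.
Huffman merges:
combine T(27), Q(35) → 62
combine W(45), R(53) → 98
combine 62, 98 → 160
combine V(113), 160 → 273
Huffman total = 62 + 98 + 160 + 273 = 593 bits.
Saving = 819 − 593 = 226 bits.

226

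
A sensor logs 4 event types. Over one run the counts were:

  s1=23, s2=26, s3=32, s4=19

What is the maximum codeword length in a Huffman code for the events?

2

Merge the two lowest-weight nodes at each step:
combine s4(19), s1(23) → 42
combine s2(26), s3(32) → 58
combine 42, 58 → 100
The rarest symbols sit at the bottom; the longest codeword is 2 bits.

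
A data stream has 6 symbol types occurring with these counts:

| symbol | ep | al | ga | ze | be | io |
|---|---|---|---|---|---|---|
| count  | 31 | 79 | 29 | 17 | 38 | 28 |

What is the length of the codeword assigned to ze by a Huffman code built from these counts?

3

Repeatedly merge the two smallest:
merge ze(17) and io(28): 45
merge ga(29) and ep(31): 60
merge be(38) and 45: 83
merge 60 and al(79): 139
merge 83 and 139: 222
ze sits 3 levels below the root, so its codeword is 3 bits.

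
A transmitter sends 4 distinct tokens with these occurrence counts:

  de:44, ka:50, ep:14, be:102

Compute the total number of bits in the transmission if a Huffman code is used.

Greedily combine the two least-frequent nodes:
ep(14) + de(44) → 58
ka(50) + 58 → 108
be(102) + 108 → 210
Each symbol's bit-cost is frequency × depth; summing gives 376 bits (equivalently 58 + 108 + 210).

376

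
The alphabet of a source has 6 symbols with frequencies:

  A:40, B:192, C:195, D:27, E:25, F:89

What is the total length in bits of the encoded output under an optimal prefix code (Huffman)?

1266

Greedily combine the two least-frequent nodes:
combine E(25), D(27) → 52
combine A(40), 52 → 92
combine F(89), 92 → 181
combine 181, B(192) → 373
combine C(195), 373 → 568
The encoded length is the sum of every internal node's weight: 52 + 92 + 181 + 373 + 568 = 1266 bits.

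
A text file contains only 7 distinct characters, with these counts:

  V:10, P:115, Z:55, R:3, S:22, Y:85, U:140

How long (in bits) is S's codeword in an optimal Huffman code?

4

Repeatedly merge the two smallest:
merge R(3) and V(10): 13
merge 13 and S(22): 35
merge 35 and Z(55): 90
merge Y(85) and 90: 175
merge P(115) and U(140): 255
merge 175 and 255: 430
S sits 4 levels below the root, so its codeword is 4 bits.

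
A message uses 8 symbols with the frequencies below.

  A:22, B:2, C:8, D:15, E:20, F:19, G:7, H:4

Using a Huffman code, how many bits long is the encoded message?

Build the Huffman tree bottom-up:
B(2) + H(4) → 6
6 + G(7) → 13
C(8) + 13 → 21
D(15) + F(19) → 34
E(20) + 21 → 41
A(22) + 34 → 56
41 + 56 → 97
Total encoded bits = sum of merged weights = 6 + 13 + 21 + 34 + 41 + 56 + 97 = 268.

268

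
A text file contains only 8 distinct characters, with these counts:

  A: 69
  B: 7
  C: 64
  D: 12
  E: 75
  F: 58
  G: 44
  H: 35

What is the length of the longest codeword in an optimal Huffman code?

5

Merge the two lowest-weight nodes at each step:
combine B(7), D(12) → 19
combine 19, H(35) → 54
combine G(44), 54 → 98
combine F(58), C(64) → 122
combine A(69), E(75) → 144
combine 98, 122 → 220
combine 144, 220 → 364
The first pair merged (B, D) ends up deepest, at depth 5.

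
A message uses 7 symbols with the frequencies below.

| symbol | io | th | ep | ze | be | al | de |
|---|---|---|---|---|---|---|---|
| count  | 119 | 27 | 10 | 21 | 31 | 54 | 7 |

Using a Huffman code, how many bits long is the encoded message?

Merge the two smallest weights repeatedly:
combine de(7), ep(10) → 17
combine 17, ze(21) → 38
combine th(27), be(31) → 58
combine 38, al(54) → 92
combine 58, 92 → 150
combine io(119), 150 → 269
Total encoded bits = sum of merged weights = 17 + 38 + 58 + 92 + 150 + 269 = 624.

624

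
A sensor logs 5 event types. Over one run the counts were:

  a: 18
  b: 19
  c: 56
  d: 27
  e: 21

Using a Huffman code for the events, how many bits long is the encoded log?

311

Merge the two smallest weights repeatedly:
merge a(18) and b(19): 37
merge e(21) and d(27): 48
merge 37 and 48: 85
merge c(56) and 85: 141
The encoded length is the sum of every internal node's weight: 37 + 48 + 85 + 141 = 311 bits.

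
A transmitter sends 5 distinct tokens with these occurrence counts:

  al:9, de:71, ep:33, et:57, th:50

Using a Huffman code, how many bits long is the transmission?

482

Merge the two smallest weights repeatedly:
merge al(9) and ep(33): 42
merge 42 and th(50): 92
merge et(57) and de(71): 128
merge 92 and 128: 220
Each symbol's bit-cost is frequency × depth; summing gives 482 bits (equivalently 42 + 92 + 128 + 220).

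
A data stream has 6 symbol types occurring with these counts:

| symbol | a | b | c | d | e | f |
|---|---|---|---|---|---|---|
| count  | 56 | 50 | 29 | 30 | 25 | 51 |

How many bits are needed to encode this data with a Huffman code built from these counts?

Build the Huffman tree bottom-up:
merge e(25) and c(29): 54
merge d(30) and b(50): 80
merge f(51) and 54: 105
merge a(56) and 80: 136
merge 105 and 136: 241
Each symbol's bit-cost is frequency × depth; summing gives 616 bits (equivalently 54 + 80 + 105 + 136 + 241).

616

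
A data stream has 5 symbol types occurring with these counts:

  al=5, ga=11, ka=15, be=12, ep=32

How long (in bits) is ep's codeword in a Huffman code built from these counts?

1

Huffman merges, smallest pair first:
merge al(5) and ga(11): 16
merge be(12) and ka(15): 27
merge 16 and 27: 43
merge ep(32) and 43: 75
ep is merged only at the final step, so code length = 1.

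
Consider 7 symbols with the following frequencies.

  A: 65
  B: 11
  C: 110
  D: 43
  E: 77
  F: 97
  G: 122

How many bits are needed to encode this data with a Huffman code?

Greedily combine the two least-frequent nodes:
B(11) + D(43) → 54
54 + A(65) → 119
E(77) + F(97) → 174
C(110) + 119 → 229
G(122) + 174 → 296
229 + 296 → 525
Total encoded bits = sum of merged weights = 54 + 119 + 174 + 229 + 296 + 525 = 1397.

1397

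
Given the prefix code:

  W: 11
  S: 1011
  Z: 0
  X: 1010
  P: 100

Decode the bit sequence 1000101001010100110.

Read left to right; each codeword is recognised as soon as it completes (prefix code):
  100→P | 0→Z | 1010→X | 0→Z | 1010→X | 100→P | 11→W | 0→Z
Decoded message: PZXZXPWZ

PZXZXPWZ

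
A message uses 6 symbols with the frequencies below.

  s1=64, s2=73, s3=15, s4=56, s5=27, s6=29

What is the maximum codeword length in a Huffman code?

Merge the two lowest-weight nodes at each step:
s3(15) + s5(27) → 42
s6(29) + 42 → 71
s4(56) + s1(64) → 120
71 + s2(73) → 144
120 + 144 → 264
The rarest symbols sit at the bottom; the longest codeword is 4 bits.

4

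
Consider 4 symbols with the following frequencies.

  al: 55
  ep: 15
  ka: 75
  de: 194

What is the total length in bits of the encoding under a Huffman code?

554

Build the Huffman tree bottom-up:
ep(15) + al(55) → 70
70 + ka(75) → 145
145 + de(194) → 339
Each symbol's bit-cost is frequency × depth; summing gives 554 bits (equivalently 70 + 145 + 339).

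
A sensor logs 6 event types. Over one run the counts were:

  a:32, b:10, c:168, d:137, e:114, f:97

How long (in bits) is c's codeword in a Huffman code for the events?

2

Build the tree from the bottom:
b(10) + a(32) → 42
42 + f(97) → 139
e(114) + d(137) → 251
139 + c(168) → 307
251 + 307 → 558
The subtree containing c is merged 2 times, so code length = 2.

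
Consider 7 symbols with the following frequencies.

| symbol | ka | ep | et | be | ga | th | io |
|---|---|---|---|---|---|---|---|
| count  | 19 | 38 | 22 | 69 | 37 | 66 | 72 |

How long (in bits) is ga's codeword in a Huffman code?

3

Repeatedly merge the two smallest:
combine ka(19), et(22) → 41
combine ga(37), ep(38) → 75
combine 41, th(66) → 107
combine be(69), io(72) → 141
combine 75, 107 → 182
combine 141, 182 → 323
ga's leaf is at depth 3, giving a 3-bit codeword.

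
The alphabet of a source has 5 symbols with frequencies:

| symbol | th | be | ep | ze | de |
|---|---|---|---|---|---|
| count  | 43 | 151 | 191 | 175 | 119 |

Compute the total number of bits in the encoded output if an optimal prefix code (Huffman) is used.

1520

Merge the two smallest weights repeatedly:
combine th(43), de(119) → 162
combine be(151), 162 → 313
combine ze(175), ep(191) → 366
combine 313, 366 → 679
Total encoded bits = sum of merged weights = 162 + 313 + 366 + 679 = 1520.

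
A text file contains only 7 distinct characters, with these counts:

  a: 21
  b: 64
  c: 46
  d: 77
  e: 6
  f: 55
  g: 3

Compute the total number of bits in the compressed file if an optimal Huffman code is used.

Build the Huffman tree bottom-up:
g(3) + e(6) → 9
9 + a(21) → 30
30 + c(46) → 76
f(55) + b(64) → 119
76 + d(77) → 153
119 + 153 → 272
Total encoded bits = sum of merged weights = 9 + 30 + 76 + 119 + 153 + 272 = 659.

659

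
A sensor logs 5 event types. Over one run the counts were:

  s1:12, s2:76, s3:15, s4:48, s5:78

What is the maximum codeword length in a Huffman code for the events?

4

Merge the two lowest-weight nodes at each step:
s1(12) + s3(15) → 27
27 + s4(48) → 75
75 + s2(76) → 151
s5(78) + 151 → 229
The rarest symbols sit at the bottom; the longest codeword is 4 bits.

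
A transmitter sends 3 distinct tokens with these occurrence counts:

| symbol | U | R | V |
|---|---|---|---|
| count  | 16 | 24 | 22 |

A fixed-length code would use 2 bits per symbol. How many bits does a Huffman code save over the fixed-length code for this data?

24

Fixed-length: 2 bits × 62 symbols = 124 bits.
Huffman merges:
combine U(16), V(22) → 38
combine R(24), 38 → 62
Huffman total = 38 + 62 = 100 bits.
Saving = 124 − 100 = 24 bits.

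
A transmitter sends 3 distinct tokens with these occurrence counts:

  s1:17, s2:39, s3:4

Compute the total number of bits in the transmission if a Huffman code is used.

Greedily combine the two least-frequent nodes:
s3(4) + s1(17) → 21
21 + s2(39) → 60
The encoded length is the sum of every internal node's weight: 21 + 60 = 81 bits.

81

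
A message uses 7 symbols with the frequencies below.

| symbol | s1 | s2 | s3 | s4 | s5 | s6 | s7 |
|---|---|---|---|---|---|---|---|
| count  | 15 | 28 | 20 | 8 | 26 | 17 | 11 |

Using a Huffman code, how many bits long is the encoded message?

340

Merge the two smallest weights repeatedly:
s4(8) + s7(11) → 19
s1(15) + s6(17) → 32
19 + s3(20) → 39
s5(26) + s2(28) → 54
32 + 39 → 71
54 + 71 → 125
The encoded length is the sum of every internal node's weight: 19 + 32 + 39 + 54 + 71 + 125 = 340 bits.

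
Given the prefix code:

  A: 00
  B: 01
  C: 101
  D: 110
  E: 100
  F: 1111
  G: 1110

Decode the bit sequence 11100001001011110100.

GABACGE

Read left to right; each codeword is recognised as soon as it completes (prefix code):
  1110→G | 00→A | 01→B | 00→A | 101→C | 1110→G | 100→E
Decoded message: GABACGE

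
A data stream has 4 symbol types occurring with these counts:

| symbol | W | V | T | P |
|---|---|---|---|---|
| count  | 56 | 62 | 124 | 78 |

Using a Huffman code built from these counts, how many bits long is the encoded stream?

634

Merge the two smallest weights repeatedly:
W(56) + V(62) → 118
P(78) + 118 → 196
T(124) + 196 → 320
Total encoded bits = sum of merged weights = 118 + 196 + 320 = 634.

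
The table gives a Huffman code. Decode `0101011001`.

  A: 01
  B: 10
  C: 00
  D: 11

AAABA

Read left to right; each codeword is recognised as soon as it completes (prefix code):
  01→A | 01→A | 01→A | 10→B | 01→A
Decoded message: AAABA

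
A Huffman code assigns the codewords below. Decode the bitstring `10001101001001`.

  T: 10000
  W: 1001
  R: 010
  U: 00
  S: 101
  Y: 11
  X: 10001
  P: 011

XSUW

Read left to right; each codeword is recognised as soon as it completes (prefix code):
  10001→X | 101→S | 00→U | 1001→W
Decoded message: XSUW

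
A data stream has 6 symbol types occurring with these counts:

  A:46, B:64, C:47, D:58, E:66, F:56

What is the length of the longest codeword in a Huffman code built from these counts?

3

Merge the two lowest-weight nodes at each step:
merge A(46) and C(47): 93
merge F(56) and D(58): 114
merge B(64) and E(66): 130
merge 93 and 114: 207
merge 130 and 207: 337
The first pair merged (A, C) ends up deepest, at depth 3.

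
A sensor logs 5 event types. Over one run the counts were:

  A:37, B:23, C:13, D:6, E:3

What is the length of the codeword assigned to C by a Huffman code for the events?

Build the tree from the bottom:
combine E(3), D(6) → 9
combine 9, C(13) → 22
combine 22, B(23) → 45
combine A(37), 45 → 82
C's leaf is at depth 3, giving a 3-bit codeword.

3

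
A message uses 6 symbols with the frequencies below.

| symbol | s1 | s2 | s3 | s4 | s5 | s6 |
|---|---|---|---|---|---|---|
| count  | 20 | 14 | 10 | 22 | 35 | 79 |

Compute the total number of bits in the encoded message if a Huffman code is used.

Greedily combine the two least-frequent nodes:
s3(10) + s2(14) → 24
s1(20) + s4(22) → 42
24 + s5(35) → 59
42 + 59 → 101
s6(79) + 101 → 180
Total encoded bits = sum of merged weights = 24 + 42 + 59 + 101 + 180 = 406.

406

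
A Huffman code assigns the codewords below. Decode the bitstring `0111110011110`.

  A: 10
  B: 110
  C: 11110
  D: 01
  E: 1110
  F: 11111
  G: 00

DCDE

Read left to right; each codeword is recognised as soon as it completes (prefix code):
  01→D | 11110→C | 01→D | 1110→E
Decoded message: DCDE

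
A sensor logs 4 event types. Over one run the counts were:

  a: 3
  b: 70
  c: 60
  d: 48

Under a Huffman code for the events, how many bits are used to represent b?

1

Build the tree from the bottom:
a(3) + d(48) → 51
51 + c(60) → 111
b(70) + 111 → 181
b is merged only at the final step, so code length = 1.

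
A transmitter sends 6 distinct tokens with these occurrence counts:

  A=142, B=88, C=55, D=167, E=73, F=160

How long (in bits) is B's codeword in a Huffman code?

Huffman merges, smallest pair first:
merge C(55) and E(73): 128
merge B(88) and 128: 216
merge A(142) and F(160): 302
merge D(167) and 216: 383
merge 302 and 383: 685
The subtree containing B is merged 3 times, so code length = 3.

3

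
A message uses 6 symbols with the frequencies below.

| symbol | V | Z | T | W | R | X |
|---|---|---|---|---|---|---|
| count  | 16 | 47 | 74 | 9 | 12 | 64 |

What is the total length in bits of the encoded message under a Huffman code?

502

Build the Huffman tree bottom-up:
W(9) + R(12) → 21
V(16) + 21 → 37
37 + Z(47) → 84
X(64) + T(74) → 138
84 + 138 → 222
Total encoded bits = sum of merged weights = 21 + 37 + 84 + 138 + 222 = 502.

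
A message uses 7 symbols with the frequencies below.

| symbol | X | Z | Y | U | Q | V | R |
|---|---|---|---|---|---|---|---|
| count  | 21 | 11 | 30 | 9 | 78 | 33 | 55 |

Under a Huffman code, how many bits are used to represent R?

2

Huffman merges, smallest pair first:
merge U(9) and Z(11): 20
merge 20 and X(21): 41
merge Y(30) and V(33): 63
merge 41 and R(55): 96
merge 63 and Q(78): 141
merge 96 and 141: 237
R's leaf is at depth 2, giving a 2-bit codeword.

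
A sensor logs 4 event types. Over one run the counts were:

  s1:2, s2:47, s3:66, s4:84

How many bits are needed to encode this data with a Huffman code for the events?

363

Greedily combine the two least-frequent nodes:
combine s1(2), s2(47) → 49
combine 49, s3(66) → 115
combine s4(84), 115 → 199
The encoded length is the sum of every internal node's weight: 49 + 115 + 199 = 363 bits.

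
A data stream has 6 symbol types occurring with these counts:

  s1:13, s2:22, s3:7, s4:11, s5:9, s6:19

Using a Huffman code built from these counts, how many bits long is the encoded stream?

Build the Huffman tree bottom-up:
s3(7) + s5(9) → 16
s4(11) + s1(13) → 24
16 + s6(19) → 35
s2(22) + 24 → 46
35 + 46 → 81
Each symbol's bit-cost is frequency × depth; summing gives 202 bits (equivalently 16 + 24 + 35 + 46 + 81).

202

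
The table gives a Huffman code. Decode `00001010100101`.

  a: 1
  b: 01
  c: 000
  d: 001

Read left to right; each codeword is recognised as soon as it completes (prefix code):
  000→c | 01→b | 01→b | 01→b | 001→d | 01→b
Decoded message: cbbbdb

cbbbdb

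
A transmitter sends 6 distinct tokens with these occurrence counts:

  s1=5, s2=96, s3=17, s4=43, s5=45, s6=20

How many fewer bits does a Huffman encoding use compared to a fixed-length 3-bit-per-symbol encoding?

Fixed-length: 3 bits × 226 symbols = 678 bits.
Huffman merges:
s1(5) + s3(17) → 22
s6(20) + 22 → 42
42 + s4(43) → 85
s5(45) + 85 → 130
s2(96) + 130 → 226
Huffman total = 22 + 42 + 85 + 130 + 226 = 505 bits.
Saving = 678 − 505 = 173 bits.

173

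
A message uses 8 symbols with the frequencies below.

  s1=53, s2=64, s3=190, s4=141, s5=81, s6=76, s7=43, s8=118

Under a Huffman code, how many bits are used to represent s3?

Repeatedly merge the two smallest:
combine s7(43), s1(53) → 96
combine s2(64), s6(76) → 140
combine s5(81), 96 → 177
combine s8(118), 140 → 258
combine s4(141), 177 → 318
combine s3(190), 258 → 448
combine 318, 448 → 766
s3's leaf is at depth 2, giving a 2-bit codeword.

2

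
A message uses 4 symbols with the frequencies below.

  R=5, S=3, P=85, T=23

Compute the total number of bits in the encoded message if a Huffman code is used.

155

Greedily combine the two least-frequent nodes:
merge S(3) and R(5): 8
merge 8 and T(23): 31
merge 31 and P(85): 116
Each symbol's bit-cost is frequency × depth; summing gives 155 bits (equivalently 8 + 31 + 116).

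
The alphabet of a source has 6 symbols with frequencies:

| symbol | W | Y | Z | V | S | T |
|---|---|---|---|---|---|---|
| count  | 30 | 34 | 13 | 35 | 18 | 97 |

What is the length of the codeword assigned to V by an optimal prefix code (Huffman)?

3

Huffman merges, smallest pair first:
Z(13) + S(18) → 31
W(30) + 31 → 61
Y(34) + V(35) → 69
61 + 69 → 130
T(97) + 130 → 227
The subtree containing V is merged 3 times, so code length = 3.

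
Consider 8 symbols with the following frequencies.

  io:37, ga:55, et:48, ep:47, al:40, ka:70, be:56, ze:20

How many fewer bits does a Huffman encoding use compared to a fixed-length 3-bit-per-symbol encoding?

Fixed-length: 3 bits × 373 symbols = 1119 bits.
Huffman merges:
ze(20) + io(37) → 57
al(40) + ep(47) → 87
et(48) + ga(55) → 103
be(56) + 57 → 113
ka(70) + 87 → 157
103 + 113 → 216
157 + 216 → 373
Huffman total = 57 + 87 + 103 + 113 + 157 + 216 + 373 = 1106 bits.
Saving = 1119 − 1106 = 13 bits.

13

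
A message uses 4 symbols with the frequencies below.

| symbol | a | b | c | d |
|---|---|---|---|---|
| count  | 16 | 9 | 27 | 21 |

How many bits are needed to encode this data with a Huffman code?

144

Merge the two smallest weights repeatedly:
b(9) + a(16) → 25
d(21) + 25 → 46
c(27) + 46 → 73
Total encoded bits = sum of merged weights = 25 + 46 + 73 = 144.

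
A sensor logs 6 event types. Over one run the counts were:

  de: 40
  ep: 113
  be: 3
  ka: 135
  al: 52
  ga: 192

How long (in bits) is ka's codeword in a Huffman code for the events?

2

Repeatedly merge the two smallest:
combine be(3), de(40) → 43
combine 43, al(52) → 95
combine 95, ep(113) → 208
combine ka(135), ga(192) → 327
combine 208, 327 → 535
ka sits 2 levels below the root, so its codeword is 2 bits.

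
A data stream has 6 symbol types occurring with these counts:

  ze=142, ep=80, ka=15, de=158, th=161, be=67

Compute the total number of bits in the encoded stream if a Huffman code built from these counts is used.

Greedily combine the two least-frequent nodes:
combine ka(15), be(67) → 82
combine ep(80), 82 → 162
combine ze(142), de(158) → 300
combine th(161), 162 → 323
combine 300, 323 → 623
Total encoded bits = sum of merged weights = 82 + 162 + 300 + 323 + 623 = 1490.

1490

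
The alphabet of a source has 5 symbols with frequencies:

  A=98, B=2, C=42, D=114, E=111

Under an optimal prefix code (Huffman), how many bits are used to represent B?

Repeatedly merge the two smallest:
merge B(2) and C(42): 44
merge 44 and A(98): 142
merge E(111) and D(114): 225
merge 142 and 225: 367
B's leaf is at depth 3, giving a 3-bit codeword.

3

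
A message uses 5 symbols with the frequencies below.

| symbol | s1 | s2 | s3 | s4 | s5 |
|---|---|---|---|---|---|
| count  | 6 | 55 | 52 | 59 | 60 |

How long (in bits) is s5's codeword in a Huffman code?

Repeatedly merge the two smallest:
combine s1(6), s3(52) → 58
combine s2(55), 58 → 113
combine s4(59), s5(60) → 119
combine 113, 119 → 232
s5 sits 2 levels below the root, so its codeword is 2 bits.

2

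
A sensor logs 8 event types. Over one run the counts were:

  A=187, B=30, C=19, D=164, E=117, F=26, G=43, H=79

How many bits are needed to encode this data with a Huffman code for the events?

Merge the two smallest weights repeatedly:
C(19) + F(26) → 45
B(30) + G(43) → 73
45 + 73 → 118
H(79) + E(117) → 196
118 + D(164) → 282
A(187) + 196 → 383
282 + 383 → 665
Total encoded bits = sum of merged weights = 45 + 73 + 118 + 196 + 282 + 383 + 665 = 1762.

1762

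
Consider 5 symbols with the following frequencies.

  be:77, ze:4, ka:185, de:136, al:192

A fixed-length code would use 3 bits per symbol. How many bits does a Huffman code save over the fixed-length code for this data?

Fixed-length: 3 bits × 594 symbols = 1782 bits.
Huffman merges:
combine ze(4), be(77) → 81
combine 81, de(136) → 217
combine ka(185), al(192) → 377
combine 217, 377 → 594
Huffman total = 81 + 217 + 377 + 594 = 1269 bits.
Saving = 1782 − 1269 = 513 bits.

513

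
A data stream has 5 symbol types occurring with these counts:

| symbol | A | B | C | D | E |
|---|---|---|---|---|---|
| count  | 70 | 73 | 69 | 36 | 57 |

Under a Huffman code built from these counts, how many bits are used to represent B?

Huffman merges, smallest pair first:
combine D(36), E(57) → 93
combine C(69), A(70) → 139
combine B(73), 93 → 166
combine 139, 166 → 305
The subtree containing B is merged 2 times, so code length = 2.

2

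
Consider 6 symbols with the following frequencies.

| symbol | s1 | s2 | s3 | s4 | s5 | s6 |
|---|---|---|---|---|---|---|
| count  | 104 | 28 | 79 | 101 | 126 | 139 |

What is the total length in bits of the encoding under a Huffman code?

1466

Build the Huffman tree bottom-up:
combine s2(28), s3(79) → 107
combine s4(101), s1(104) → 205
combine 107, s5(126) → 233
combine s6(139), 205 → 344
combine 233, 344 → 577
The encoded length is the sum of every internal node's weight: 107 + 205 + 233 + 344 + 577 = 1466 bits.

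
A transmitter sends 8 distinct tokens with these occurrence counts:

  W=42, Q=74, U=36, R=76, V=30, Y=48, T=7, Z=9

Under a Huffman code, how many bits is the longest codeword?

5

Merge the two lowest-weight nodes at each step:
combine T(7), Z(9) → 16
combine 16, V(30) → 46
combine U(36), W(42) → 78
combine 46, Y(48) → 94
combine Q(74), R(76) → 150
combine 78, 94 → 172
combine 150, 172 → 322
The first pair merged (T, Z) ends up deepest, at depth 5.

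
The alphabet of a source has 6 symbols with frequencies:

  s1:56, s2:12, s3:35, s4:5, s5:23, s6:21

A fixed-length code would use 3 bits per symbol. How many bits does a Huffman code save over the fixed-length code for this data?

Fixed-length: 3 bits × 152 symbols = 456 bits.
Huffman merges:
s4(5) + s2(12) → 17
17 + s6(21) → 38
s5(23) + s3(35) → 58
38 + s1(56) → 94
58 + 94 → 152
Huffman total = 17 + 38 + 58 + 94 + 152 = 359 bits.
Saving = 456 − 359 = 97 bits.

97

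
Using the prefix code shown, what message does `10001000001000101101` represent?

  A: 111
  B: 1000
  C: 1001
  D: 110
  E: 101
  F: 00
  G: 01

BBFBEE

Read left to right; each codeword is recognised as soon as it completes (prefix code):
  1000→B | 1000→B | 00→F | 1000→B | 101→E | 101→E
Decoded message: BBFBEE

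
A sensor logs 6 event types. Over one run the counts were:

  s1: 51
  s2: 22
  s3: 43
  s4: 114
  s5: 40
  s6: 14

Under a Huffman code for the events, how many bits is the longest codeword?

4

Merge the two lowest-weight nodes at each step:
combine s6(14), s2(22) → 36
combine 36, s5(40) → 76
combine s3(43), s1(51) → 94
combine 76, 94 → 170
combine s4(114), 170 → 284
Maximum depth reached is 4.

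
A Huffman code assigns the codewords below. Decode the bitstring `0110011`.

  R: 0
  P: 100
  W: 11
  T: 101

RWRRW

Read left to right; each codeword is recognised as soon as it completes (prefix code):
  0→R | 11→W | 0→R | 0→R | 11→W
Decoded message: RWRRW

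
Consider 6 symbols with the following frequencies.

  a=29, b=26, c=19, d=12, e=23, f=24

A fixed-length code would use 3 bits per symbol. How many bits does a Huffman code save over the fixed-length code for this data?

Fixed-length: 3 bits × 133 symbols = 399 bits.
Huffman merges:
d(12) + c(19) → 31
e(23) + f(24) → 47
b(26) + a(29) → 55
31 + 47 → 78
55 + 78 → 133
Huffman total = 31 + 47 + 55 + 78 + 133 = 344 bits.
Saving = 399 − 344 = 55 bits.

55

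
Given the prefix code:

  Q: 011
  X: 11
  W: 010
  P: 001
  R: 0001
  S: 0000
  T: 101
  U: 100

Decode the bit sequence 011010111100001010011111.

QWXXSTPXX

Read left to right; each codeword is recognised as soon as it completes (prefix code):
  011→Q | 010→W | 11→X | 11→X | 0000→S | 101→T | 001→P | 11→X | 11→X
Decoded message: QWXXSTPXX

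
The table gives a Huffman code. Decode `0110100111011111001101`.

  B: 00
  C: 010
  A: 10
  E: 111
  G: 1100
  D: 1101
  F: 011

Read left to right; each codeword is recognised as soon as it completes (prefix code):
  011→F | 010→C | 011→F | 10→A | 111→E | 1100→G | 1101→D
Decoded message: FCFAEGD

FCFAEGD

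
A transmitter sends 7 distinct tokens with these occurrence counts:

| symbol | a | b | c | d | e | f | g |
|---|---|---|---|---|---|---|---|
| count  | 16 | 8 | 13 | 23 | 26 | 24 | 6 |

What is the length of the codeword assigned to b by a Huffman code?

Huffman merges, smallest pair first:
combine g(6), b(8) → 14
combine c(13), 14 → 27
combine a(16), d(23) → 39
combine f(24), e(26) → 50
combine 27, 39 → 66
combine 50, 66 → 116
b sits 4 levels below the root, so its codeword is 4 bits.

4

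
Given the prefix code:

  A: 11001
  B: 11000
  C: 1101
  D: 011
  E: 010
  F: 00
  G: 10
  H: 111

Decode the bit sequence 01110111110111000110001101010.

Read left to right; each codeword is recognised as soon as it completes (prefix code):
  011→D | 10→G | 111→H | 1101→C | 11000→B | 11000→B | 1101→C | 010→E
Decoded message: DGHCBBCE

DGHCBBCE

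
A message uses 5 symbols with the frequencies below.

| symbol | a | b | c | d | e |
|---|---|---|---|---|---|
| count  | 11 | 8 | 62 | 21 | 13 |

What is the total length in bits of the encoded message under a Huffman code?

Greedily combine the two least-frequent nodes:
b(8) + a(11) → 19
e(13) + 19 → 32
d(21) + 32 → 53
53 + c(62) → 115
Each symbol's bit-cost is frequency × depth; summing gives 219 bits (equivalently 19 + 32 + 53 + 115).

219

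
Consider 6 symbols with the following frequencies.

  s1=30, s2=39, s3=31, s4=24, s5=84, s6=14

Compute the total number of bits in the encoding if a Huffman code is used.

Merge the two smallest weights repeatedly:
combine s6(14), s4(24) → 38
combine s1(30), s3(31) → 61
combine 38, s2(39) → 77
combine 61, 77 → 138
combine s5(84), 138 → 222
Total encoded bits = sum of merged weights = 38 + 61 + 77 + 138 + 222 = 536.

536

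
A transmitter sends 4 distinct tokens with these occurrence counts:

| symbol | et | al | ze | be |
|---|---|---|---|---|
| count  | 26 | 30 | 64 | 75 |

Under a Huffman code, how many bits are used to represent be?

1

Build the tree from the bottom:
combine et(26), al(30) → 56
combine 56, ze(64) → 120
combine be(75), 120 → 195
be sits one level below the root: a 1-bit codeword.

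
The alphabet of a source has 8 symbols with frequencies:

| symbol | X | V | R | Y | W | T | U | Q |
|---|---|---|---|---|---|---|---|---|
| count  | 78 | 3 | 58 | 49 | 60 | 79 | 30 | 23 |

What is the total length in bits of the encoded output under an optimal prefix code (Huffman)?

Build the Huffman tree bottom-up:
combine V(3), Q(23) → 26
combine 26, U(30) → 56
combine Y(49), 56 → 105
combine R(58), W(60) → 118
combine X(78), T(79) → 157
combine 105, 118 → 223
combine 157, 223 → 380
The encoded length is the sum of every internal node's weight: 26 + 56 + 105 + 118 + 157 + 223 + 380 = 1065 bits.

1065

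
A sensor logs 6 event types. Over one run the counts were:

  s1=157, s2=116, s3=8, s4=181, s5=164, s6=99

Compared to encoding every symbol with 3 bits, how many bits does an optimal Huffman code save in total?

Fixed-length: 3 bits × 725 symbols = 2175 bits.
Huffman merges:
merge s3(8) and s6(99): 107
merge 107 and s2(116): 223
merge s1(157) and s5(164): 321
merge s4(181) and 223: 404
merge 321 and 404: 725
Huffman total = 107 + 223 + 321 + 404 + 725 = 1780 bits.
Saving = 2175 − 1780 = 395 bits.

395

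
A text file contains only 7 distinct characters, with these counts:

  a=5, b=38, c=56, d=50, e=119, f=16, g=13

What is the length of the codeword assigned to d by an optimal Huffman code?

Build the tree from the bottom:
combine a(5), g(13) → 18
combine f(16), 18 → 34
combine 34, b(38) → 72
combine d(50), c(56) → 106
combine 72, 106 → 178
combine e(119), 178 → 297
d's leaf is at depth 3, giving a 3-bit codeword.

3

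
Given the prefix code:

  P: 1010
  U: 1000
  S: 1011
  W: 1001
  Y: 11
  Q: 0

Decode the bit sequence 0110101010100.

QYQPPQ

Read left to right; each codeword is recognised as soon as it completes (prefix code):
  0→Q | 11→Y | 0→Q | 1010→P | 1010→P | 0→Q
Decoded message: QYQPPQ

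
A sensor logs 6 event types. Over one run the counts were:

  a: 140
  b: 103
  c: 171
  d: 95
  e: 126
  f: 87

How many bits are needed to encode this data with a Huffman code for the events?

Greedily combine the two least-frequent nodes:
f(87) + d(95) → 182
b(103) + e(126) → 229
a(140) + c(171) → 311
182 + 229 → 411
311 + 411 → 722
Each symbol's bit-cost is frequency × depth; summing gives 1855 bits (equivalently 182 + 229 + 311 + 411 + 722).

1855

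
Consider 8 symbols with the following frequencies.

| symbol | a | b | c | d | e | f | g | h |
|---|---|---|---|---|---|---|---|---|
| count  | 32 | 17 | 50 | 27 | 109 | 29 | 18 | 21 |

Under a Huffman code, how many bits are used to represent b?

Build the tree from the bottom:
merge b(17) and g(18): 35
merge h(21) and d(27): 48
merge f(29) and a(32): 61
merge 35 and 48: 83
merge c(50) and 61: 111
merge 83 and e(109): 192
merge 111 and 192: 303
b's leaf is at depth 4, giving a 4-bit codeword.

4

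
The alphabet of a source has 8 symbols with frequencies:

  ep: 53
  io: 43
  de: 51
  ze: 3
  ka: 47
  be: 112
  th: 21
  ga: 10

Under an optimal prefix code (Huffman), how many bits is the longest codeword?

5

Merge the two lowest-weight nodes at each step:
ze(3) + ga(10) → 13
13 + th(21) → 34
34 + io(43) → 77
ka(47) + de(51) → 98
ep(53) + 77 → 130
98 + be(112) → 210
130 + 210 → 340
The first pair merged (ze, ga) ends up deepest, at depth 5.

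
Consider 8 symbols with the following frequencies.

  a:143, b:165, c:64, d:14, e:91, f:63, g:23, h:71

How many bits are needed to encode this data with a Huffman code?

Merge the two smallest weights repeatedly:
merge d(14) and g(23): 37
merge 37 and f(63): 100
merge c(64) and h(71): 135
merge e(91) and 100: 191
merge 135 and a(143): 278
merge b(165) and 191: 356
merge 278 and 356: 634
Total encoded bits = sum of merged weights = 37 + 100 + 135 + 191 + 278 + 356 + 634 = 1731.

1731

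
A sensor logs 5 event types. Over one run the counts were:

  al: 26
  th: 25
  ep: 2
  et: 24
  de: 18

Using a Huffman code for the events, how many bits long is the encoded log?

Build the Huffman tree bottom-up:
combine ep(2), de(18) → 20
combine 20, et(24) → 44
combine th(25), al(26) → 51
combine 44, 51 → 95
Each symbol's bit-cost is frequency × depth; summing gives 210 bits (equivalently 20 + 44 + 51 + 95).

210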